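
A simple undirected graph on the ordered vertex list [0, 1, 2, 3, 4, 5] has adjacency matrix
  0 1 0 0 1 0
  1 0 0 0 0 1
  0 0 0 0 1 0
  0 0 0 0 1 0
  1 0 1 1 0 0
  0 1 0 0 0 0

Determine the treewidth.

1

A width-1 tree decomposition is:
Bags: B1 = {0, 4}  B2 = {2, 4}  B3 = {3, 4}  B4 = {0, 1}  B5 = {1, 5}
Tree: B1–B2, B2–B3, B1–B4, B4–B5
Every bag has size at most 2, so the width is 2 − 1 = 1 and tw(G) ≤ 1. G has an edge, so its treewidth is at least 1. Therefore the treewidth is 1.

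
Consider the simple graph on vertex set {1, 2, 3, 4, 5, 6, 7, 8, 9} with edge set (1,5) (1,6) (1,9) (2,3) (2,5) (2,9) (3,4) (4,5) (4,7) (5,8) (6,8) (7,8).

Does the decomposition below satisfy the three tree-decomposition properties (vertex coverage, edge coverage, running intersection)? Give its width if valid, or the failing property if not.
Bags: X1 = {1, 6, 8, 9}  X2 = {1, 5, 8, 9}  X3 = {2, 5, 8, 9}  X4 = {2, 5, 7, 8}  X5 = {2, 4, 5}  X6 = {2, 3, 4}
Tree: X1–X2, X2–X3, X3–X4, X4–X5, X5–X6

A tree decomposition must satisfy three properties: every vertex lies in some bag; for every edge, both endpoints lie together in some bag; and for every vertex, the bags containing it form a connected subtree. Here edge (7,4) lies in no bag, so the decomposition is invalid.

No — edge (7,4) lies in no bag.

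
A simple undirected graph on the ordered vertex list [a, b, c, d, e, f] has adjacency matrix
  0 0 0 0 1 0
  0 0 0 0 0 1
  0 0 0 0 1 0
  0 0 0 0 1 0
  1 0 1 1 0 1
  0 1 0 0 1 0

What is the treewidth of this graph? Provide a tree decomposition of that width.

Every bag has size at most 2, so the width is 2 − 1 = 1 and tw(G) ≤ 1. Any graph with an edge has treewidth ≥ 1, and G has the edge d–e. The upper and lower bounds meet at 1, so that is the treewidth.

Treewidth 1.
One such decomposition:
Bags: B1 = {d, e}  B2 = {e, f}  B3 = {b, f}  B4 = {a, e}  B5 = {c, e}
Tree: B1–B2, B2–B3, B1–B4, B4–B5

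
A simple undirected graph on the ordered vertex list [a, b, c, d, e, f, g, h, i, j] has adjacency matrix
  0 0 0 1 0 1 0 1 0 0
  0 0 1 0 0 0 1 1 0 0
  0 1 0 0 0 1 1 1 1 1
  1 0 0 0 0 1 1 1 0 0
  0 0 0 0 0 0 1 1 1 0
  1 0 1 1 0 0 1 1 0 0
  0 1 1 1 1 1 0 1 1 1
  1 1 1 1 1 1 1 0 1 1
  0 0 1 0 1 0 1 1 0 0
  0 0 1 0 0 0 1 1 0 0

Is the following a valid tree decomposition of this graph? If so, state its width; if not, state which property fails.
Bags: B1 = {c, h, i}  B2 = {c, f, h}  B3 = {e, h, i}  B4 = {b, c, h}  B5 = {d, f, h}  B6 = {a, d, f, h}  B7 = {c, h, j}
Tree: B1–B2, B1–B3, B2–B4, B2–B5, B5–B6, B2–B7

No — vertex g appears in no bag.

A tree decomposition must satisfy three properties: every vertex lies in some bag; for every edge, both endpoints lie together in some bag; and for every vertex, the bags containing it form a connected subtree. Here vertex g appears in no bag, so the decomposition is invalid.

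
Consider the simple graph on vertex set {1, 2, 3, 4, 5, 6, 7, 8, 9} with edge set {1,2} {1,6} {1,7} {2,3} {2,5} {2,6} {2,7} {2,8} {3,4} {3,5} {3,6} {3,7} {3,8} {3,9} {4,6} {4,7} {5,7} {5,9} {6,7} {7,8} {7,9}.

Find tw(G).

A width-3 tree decomposition is:
Bags: B1 = {2, 3, 6, 7}  B2 = {1, 2, 6, 7}  B3 = {2, 3, 7, 8}  B4 = {3, 4, 6, 7}  B5 = {2, 3, 5, 7}  B6 = {3, 5, 7, 9}
Tree: B1–B2, B1–B3, B1–B4, B1–B5, B5–B6
Each bag holds 4 vertices, so the decomposition has width 3, which upper-bounds the treewidth. Conversely, {1, 2, 6, 7} is a clique of size 4, and the vertices of any clique must share a bag in every tree decomposition; so some bag has ≥ 4 vertices and tw(G) ≥ 3. Therefore the treewidth is 3.

3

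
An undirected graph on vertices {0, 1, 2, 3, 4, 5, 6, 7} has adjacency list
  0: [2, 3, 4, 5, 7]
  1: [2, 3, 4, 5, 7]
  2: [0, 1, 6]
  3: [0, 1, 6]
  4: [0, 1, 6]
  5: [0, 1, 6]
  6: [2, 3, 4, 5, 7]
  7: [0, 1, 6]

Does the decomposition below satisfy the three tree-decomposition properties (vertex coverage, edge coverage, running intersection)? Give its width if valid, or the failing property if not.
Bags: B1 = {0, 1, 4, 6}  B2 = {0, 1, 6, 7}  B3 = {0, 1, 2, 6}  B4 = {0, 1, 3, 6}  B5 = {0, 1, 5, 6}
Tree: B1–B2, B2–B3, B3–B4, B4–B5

Yes; width 3.

Every vertex of G appears in some bag (union = {0, 1, 2, 3, 4, 5, 6, 7}); every edge is covered by a bag; and for each vertex v the set of bags containing v is connected in the bag tree. The decomposition is therefore valid. The largest bag has 4 vertices, so the width is 3.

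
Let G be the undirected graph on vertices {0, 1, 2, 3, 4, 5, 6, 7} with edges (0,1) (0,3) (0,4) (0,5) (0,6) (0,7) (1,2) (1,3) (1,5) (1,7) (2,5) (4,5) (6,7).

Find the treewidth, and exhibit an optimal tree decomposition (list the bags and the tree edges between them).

Treewidth 2.
One such decomposition:
Bags: B1 = {0, 1, 7}  B2 = {0, 1, 5}  B3 = {0, 6, 7}  B4 = {1, 2, 5}  B5 = {0, 4, 5}  B6 = {0, 1, 3}
Tree: B1–B2, B1–B3, B2–B4, B2–B5, B1–B6

The largest bag has 3 vertices, giving width 2; this decomposition certifies tw(G) ≤ 2. On the other hand G contains the 3-clique {0, 1, 3}. A clique must lie in a single bag of any decomposition, so no decomposition can have width below 2. Therefore the treewidth is 2.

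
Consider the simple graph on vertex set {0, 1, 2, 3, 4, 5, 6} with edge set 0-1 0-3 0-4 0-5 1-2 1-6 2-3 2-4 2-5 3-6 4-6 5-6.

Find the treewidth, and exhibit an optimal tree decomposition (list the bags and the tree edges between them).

The largest bag has 4 vertices, giving width 3; this decomposition certifies tw(G) ≤ 3. For the lower bound: the 4 vertex sets {0,5}, {3,6}, {2}, {1} are disjoint, each induces a connected subgraph, and every pair is joined by at least one edge of G. Contracting each set to a single vertex therefore yields K_{4} as a minor, and since treewidth is minor-monotone, tw(G) ≥ tw(K_{4}) = 3. Hence tw(G) = 3 exactly.

Treewidth 3.
Bags: B1 = {0, 2, 5, 6}  B2 = {0, 2, 3, 6}  B3 = {0, 1, 2, 6}  B4 = {0, 2, 4, 6}
Tree: B1–B2, B2–B3, B3–B4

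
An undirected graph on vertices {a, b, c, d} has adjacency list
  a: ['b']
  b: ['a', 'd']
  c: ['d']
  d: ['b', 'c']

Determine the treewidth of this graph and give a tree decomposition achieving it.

Every bag has size at most 2, so the width is 2 − 1 = 1 and tw(G) ≤ 1. G has an edge, so its treewidth is at least 1. Hence tw(G) = 1 exactly.

Treewidth 1.
Bags: B1 = {a, b}  B2 = {b, d}  B3 = {c, d}
Tree: B1–B2, B2–B3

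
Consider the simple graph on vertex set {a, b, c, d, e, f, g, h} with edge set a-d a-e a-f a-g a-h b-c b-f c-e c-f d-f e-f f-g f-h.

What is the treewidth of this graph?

2

A width-2 tree decomposition is:
Bags: B1 = {a, e, f}  B2 = {c, e, f}  B3 = {a, f, g}  B4 = {b, c, f}  B5 = {a, d, f}  B6 = {a, f, h}
Tree: B1–B2, B1–B3, B2–B4, B1–B5, B1–B6
Every bag has size at most 3, so the width is 3 − 1 = 2 and tw(G) ≤ 2. Conversely, {c, e, f} is a clique of size 3, and the vertices of any clique must share a bag in every tree decomposition; so some bag has ≥ 3 vertices and tw(G) ≥ 2. Combining the bounds, tw(G) = 2.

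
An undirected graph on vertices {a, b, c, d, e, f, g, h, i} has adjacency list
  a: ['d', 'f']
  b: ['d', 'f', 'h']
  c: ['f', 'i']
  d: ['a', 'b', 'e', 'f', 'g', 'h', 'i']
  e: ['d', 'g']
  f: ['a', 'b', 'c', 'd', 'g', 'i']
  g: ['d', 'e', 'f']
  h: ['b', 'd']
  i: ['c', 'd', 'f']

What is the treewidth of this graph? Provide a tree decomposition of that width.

The largest bag has 3 vertices, giving width 2; this decomposition certifies tw(G) ≤ 2. Conversely, {d, e, g} is a clique of size 3, and the vertices of any clique must share a bag in every tree decomposition; so some bag has ≥ 3 vertices and tw(G) ≥ 2. Combining the bounds, tw(G) = 2.

Treewidth 2.
Bags: B1 = {b, d, f}  B2 = {d, f, g}  B3 = {d, f, i}  B4 = {c, f, i}  B5 = {d, e, g}  B6 = {a, d, f}  B7 = {b, d, h}
Tree: B1–B2, B1–B3, B3–B4, B2–B5, B1–B6, B1–B7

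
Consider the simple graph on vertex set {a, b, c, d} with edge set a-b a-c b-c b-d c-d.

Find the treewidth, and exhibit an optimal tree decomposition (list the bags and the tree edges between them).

Each bag holds 3 vertices, so the decomposition has width 2, which upper-bounds the treewidth. For the lower bound, the 3 vertices {b, c, d} are pairwise adjacent, and any tree decomposition puts a clique entirely inside one bag — forcing width ≥ 2. Combining the bounds, tw(G) = 2.

Treewidth 2.
One such decomposition:
Bags: B1 = {a, b, c}  B2 = {b, c, d}
Tree: B1–B2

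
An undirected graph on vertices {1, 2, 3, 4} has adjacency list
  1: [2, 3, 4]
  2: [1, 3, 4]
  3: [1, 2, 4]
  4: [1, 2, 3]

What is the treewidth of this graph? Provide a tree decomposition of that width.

Treewidth 3.
One such decomposition:
Bags: B1 = {1, 2, 3, 4}
Tree: (single bag)

With just one bag of size 4, the width is 4 − 1 = 3, so tw(G) ≤ 3. Conversely, {1, 2, 3, 4} is a clique of size 4, and the vertices of any clique must share a bag in every tree decomposition; so some bag has ≥ 4 vertices and tw(G) ≥ 3. Therefore the treewidth is 3.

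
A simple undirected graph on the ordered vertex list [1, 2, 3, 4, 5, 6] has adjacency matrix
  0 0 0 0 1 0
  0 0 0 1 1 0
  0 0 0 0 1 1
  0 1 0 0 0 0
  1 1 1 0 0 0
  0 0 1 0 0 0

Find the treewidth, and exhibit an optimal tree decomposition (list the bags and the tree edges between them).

Each bag holds 2 vertices, so the decomposition has width 1, which upper-bounds the treewidth. Since G has at least one edge (e.g. 2–4), it is not an edgeless graph, so tw(G) ≥ 1. Therefore the treewidth is 1.

Treewidth 1.
One optimal decomposition is:
Bags: B1 = {2, 4}  B2 = {2, 5}  B3 = {3, 5}  B4 = {3, 6}  B5 = {1, 5}
Tree: B1–B2, B2–B3, B3–B4, B2–B5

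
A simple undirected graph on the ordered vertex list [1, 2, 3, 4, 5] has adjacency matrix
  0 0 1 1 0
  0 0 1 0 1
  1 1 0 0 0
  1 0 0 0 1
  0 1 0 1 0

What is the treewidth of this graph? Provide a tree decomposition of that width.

Treewidth 2.
One such decomposition:
Bags: B1 = {1, 4, 5}  B2 = {1, 3, 5}  B3 = {2, 3, 5}
Tree: B1–B2, B2–B3

Each bag holds 3 vertices, so the decomposition has width 2, which upper-bounds the treewidth. For the lower bound, G contains the cycle 5–4–1–3–2–5, so G is not a forest; only forests have treewidth ≤ 1, hence tw(G) ≥ 2. Hence tw(G) = 2 exactly.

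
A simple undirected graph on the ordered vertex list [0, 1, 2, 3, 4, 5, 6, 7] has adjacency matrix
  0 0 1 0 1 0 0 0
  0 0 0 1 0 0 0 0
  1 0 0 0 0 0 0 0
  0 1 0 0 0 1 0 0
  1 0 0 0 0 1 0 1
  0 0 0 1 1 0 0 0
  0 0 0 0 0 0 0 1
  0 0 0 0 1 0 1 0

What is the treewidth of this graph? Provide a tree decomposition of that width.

Treewidth 1.
Bags: B1 = {0, 2}  B2 = {0, 4}  B3 = {4, 7}  B4 = {4, 5}  B5 = {3, 5}  B6 = {6, 7}  B7 = {1, 3}
Tree: B1–B2, B2–B3, B2–B4, B4–B5, B3–B6, B5–B7

The largest bag has 2 vertices, giving width 1; this decomposition certifies tw(G) ≤ 1. Since G has at least one edge (e.g. 0–2), it is not an edgeless graph, so tw(G) ≥ 1. Combining the bounds, tw(G) = 1.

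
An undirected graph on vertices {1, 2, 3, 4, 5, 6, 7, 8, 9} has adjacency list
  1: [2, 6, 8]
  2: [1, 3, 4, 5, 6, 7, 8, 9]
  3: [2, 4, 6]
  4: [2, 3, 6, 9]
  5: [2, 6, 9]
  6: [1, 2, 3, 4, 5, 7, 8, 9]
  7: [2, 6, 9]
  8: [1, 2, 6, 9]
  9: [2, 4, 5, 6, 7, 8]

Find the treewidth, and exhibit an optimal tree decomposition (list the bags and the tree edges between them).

The largest bag has 4 vertices, giving width 3; this decomposition certifies tw(G) ≤ 3. On the other hand G contains the 4-clique {1, 2, 6, 8}. A clique must lie in a single bag of any decomposition, so no decomposition can have width below 3. Therefore the treewidth is 3.

Treewidth 3.
Bags: B1 = {2, 6, 7, 9}  B2 = {2, 4, 6, 9}  B3 = {2, 5, 6, 9}  B4 = {2, 6, 8, 9}  B5 = {2, 3, 4, 6}  B6 = {1, 2, 6, 8}
Tree: B1–B2, B2–B3, B1–B4, B2–B5, B4–B6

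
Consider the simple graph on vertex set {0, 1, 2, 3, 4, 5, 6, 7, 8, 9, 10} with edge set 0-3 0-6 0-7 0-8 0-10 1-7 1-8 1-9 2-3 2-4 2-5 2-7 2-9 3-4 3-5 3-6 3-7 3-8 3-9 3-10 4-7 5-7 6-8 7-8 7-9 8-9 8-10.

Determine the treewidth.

3

A width-3 tree decomposition is:
Bags: B1 = {3, 7, 8, 9}  B2 = {2, 3, 7, 9}  B3 = {0, 3, 7, 8}  B4 = {2, 3, 4, 7}  B5 = {0, 3, 8, 10}  B6 = {1, 7, 8, 9}  B7 = {0, 3, 6, 8}  B8 = {2, 3, 5, 7}
Tree: B1–B2, B1–B3, B2–B4, B3–B5, B1–B6, B3–B7, B2–B8
The largest bag has 4 vertices, giving width 3; this decomposition certifies tw(G) ≤ 3. On the other hand G contains the 4-clique {1, 7, 8, 9}. A clique must lie in a single bag of any decomposition, so no decomposition can have width below 3. Combining the bounds, tw(G) = 3.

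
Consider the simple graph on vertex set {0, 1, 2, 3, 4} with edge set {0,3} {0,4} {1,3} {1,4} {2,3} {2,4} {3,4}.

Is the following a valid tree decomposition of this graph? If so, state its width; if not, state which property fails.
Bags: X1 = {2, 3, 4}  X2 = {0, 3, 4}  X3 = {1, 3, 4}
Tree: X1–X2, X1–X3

Every vertex of G appears in some bag (union = {0, 1, 2, 3, 4}); every edge is covered by a bag; and for each vertex v the set of bags containing v is connected in the bag tree. The decomposition is therefore valid. The largest bag has 3 vertices, so the width is 2.

Yes; width 2.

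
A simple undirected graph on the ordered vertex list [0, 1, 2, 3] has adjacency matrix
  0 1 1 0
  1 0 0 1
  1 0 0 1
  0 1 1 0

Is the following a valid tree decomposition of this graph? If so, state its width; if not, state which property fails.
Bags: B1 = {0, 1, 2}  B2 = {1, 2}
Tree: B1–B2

A tree decomposition must satisfy three properties: every vertex lies in some bag; for every edge, both endpoints lie together in some bag; and for every vertex, the bags containing it form a connected subtree. Here vertex 3 appears in no bag, so the decomposition is invalid.

No — vertex 3 appears in no bag.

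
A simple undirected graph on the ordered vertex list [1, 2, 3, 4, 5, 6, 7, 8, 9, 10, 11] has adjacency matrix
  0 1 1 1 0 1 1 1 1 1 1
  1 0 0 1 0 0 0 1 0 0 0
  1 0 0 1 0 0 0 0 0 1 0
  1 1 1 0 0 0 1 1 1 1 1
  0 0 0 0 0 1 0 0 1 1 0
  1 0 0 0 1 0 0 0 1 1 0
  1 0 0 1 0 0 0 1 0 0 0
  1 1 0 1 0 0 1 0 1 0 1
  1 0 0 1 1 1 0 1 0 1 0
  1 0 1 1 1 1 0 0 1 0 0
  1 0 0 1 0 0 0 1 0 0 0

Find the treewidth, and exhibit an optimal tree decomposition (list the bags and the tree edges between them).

Treewidth 3.
One optimal decomposition is:
Bags: B1 = {1, 4, 9, 10}  B2 = {1, 4, 8, 9}  B3 = {1, 4, 8, 11}  B4 = {1, 3, 4, 10}  B5 = {1, 6, 9, 10}  B6 = {1, 4, 7, 8}  B7 = {5, 6, 9, 10}  B8 = {1, 2, 4, 8}
Tree: B1–B2, B2–B3, B1–B4, B1–B5, B3–B6, B5–B7, B6–B8

Every bag has size at most 4, so the width is 4 − 1 = 3 and tw(G) ≤ 3. Conversely, {1, 4, 8, 9} is a clique of size 4, and the vertices of any clique must share a bag in every tree decomposition; so some bag has ≥ 4 vertices and tw(G) ≥ 3. The upper and lower bounds meet at 3, so that is the treewidth.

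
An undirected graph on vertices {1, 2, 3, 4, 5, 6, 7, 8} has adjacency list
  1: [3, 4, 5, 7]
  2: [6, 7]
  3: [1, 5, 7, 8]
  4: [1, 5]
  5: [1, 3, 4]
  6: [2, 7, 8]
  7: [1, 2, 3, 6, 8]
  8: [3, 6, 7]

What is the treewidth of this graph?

2

A width-2 tree decomposition is:
Bags: B1 = {1, 3, 7}  B2 = {3, 7, 8}  B3 = {1, 3, 5}  B4 = {6, 7, 8}  B5 = {2, 6, 7}  B6 = {1, 4, 5}
Tree: B1–B2, B1–B3, B2–B4, B4–B5, B3–B6
The largest bag has 3 vertices, giving width 2; this decomposition certifies tw(G) ≤ 2. Conversely, {1, 4, 5} is a clique of size 3, and the vertices of any clique must share a bag in every tree decomposition; so some bag has ≥ 3 vertices and tw(G) ≥ 2. Therefore the treewidth is 2.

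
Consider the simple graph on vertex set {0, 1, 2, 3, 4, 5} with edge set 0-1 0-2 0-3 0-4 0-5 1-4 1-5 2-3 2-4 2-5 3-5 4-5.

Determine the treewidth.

3

A width-3 tree decomposition is:
Bags: B1 = {0, 1, 4, 5}  B2 = {0, 2, 4, 5}  B3 = {0, 2, 3, 5}
Tree: B1–B2, B2–B3
The largest bag has 4 vertices, giving width 3; this decomposition certifies tw(G) ≤ 3. Conversely, {0, 1, 4, 5} is a clique of size 4, and the vertices of any clique must share a bag in every tree decomposition; so some bag has ≥ 4 vertices and tw(G) ≥ 3. Hence tw(G) = 3 exactly.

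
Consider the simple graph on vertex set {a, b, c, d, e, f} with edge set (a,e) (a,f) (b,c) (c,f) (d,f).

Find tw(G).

1

A width-1 tree decomposition is:
Bags: B1 = {a, f}  B2 = {c, f}  B3 = {d, f}  B4 = {b, c}  B5 = {a, e}
Tree: B1–B2, B2–B3, B2–B4, B1–B5
The largest bag has 2 vertices, giving width 1; this decomposition certifies tw(G) ≤ 1. Any graph with an edge has treewidth ≥ 1, and G has the edge f–a. The upper and lower bounds meet at 1, so that is the treewidth.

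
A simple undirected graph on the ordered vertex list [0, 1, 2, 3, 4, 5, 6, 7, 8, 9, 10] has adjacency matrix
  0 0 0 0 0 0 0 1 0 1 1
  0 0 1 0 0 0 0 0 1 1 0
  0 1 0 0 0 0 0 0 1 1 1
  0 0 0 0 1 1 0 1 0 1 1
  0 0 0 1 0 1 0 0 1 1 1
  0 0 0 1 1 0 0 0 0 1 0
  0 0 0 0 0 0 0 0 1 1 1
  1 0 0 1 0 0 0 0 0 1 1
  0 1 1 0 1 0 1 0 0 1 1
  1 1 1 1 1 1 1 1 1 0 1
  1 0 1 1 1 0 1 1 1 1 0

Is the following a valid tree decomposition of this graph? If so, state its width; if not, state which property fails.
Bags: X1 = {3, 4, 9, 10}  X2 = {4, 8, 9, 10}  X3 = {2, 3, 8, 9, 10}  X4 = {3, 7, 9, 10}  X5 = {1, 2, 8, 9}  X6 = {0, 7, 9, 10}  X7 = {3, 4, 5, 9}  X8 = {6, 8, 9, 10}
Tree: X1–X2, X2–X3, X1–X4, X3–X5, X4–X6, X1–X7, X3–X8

No — bags containing vertex 3 are not connected in the tree.

A tree decomposition must satisfy three properties: every vertex lies in some bag; for every edge, both endpoints lie together in some bag; and for every vertex, the bags containing it form a connected subtree. Here bags containing vertex 3 are not connected in the tree, so the decomposition is invalid.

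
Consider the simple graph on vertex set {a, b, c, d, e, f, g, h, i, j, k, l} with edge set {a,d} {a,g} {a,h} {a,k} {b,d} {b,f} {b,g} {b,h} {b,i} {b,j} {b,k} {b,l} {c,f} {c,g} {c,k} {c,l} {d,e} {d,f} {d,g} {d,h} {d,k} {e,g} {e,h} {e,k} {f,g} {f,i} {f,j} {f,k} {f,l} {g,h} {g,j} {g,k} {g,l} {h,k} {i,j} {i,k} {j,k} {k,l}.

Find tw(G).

A width-4 tree decomposition is:
Bags: B1 = {b, d, f, g, k}  B2 = {b, f, g, k, l}  B3 = {b, f, g, j, k}  B4 = {b, d, g, h, k}  B5 = {a, d, g, h, k}  B6 = {b, f, i, j, k}  B7 = {c, f, g, k, l}  B8 = {d, e, g, h, k}
Tree: B1–B2, B1–B3, B1–B4, B4–B5, B3–B6, B2–B7, B5–B8
The largest bag has 5 vertices, giving width 4; this decomposition certifies tw(G) ≤ 4. On the other hand G contains the 5-clique {d, e, g, h, k}. A clique must lie in a single bag of any decomposition, so no decomposition can have width below 4. Combining the bounds, tw(G) = 4.

4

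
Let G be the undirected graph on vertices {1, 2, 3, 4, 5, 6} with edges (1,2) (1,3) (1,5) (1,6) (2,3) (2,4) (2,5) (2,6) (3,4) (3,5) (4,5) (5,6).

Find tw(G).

A width-3 tree decomposition is:
Bags: B1 = {1, 2, 5, 6}  B2 = {1, 2, 3, 5}  B3 = {2, 3, 4, 5}
Tree: B1–B2, B2–B3
Each bag holds 4 vertices, so the decomposition has width 3, which upper-bounds the treewidth. For the lower bound, the 4 vertices {1, 2, 3, 5} are pairwise adjacent, and any tree decomposition puts a clique entirely inside one bag — forcing width ≥ 3. Hence tw(G) = 3 exactly.

3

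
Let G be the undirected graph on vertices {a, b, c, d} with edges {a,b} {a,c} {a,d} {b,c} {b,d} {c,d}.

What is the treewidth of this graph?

A width-3 tree decomposition is:
Bags: B1 = {a, b, c, d}
Tree: (single bag)
With just one bag of size 4, the width is 4 − 1 = 3, so tw(G) ≤ 3. For the lower bound, the 4 vertices {a, b, c, d} are pairwise adjacent, and any tree decomposition puts a clique entirely inside one bag — forcing width ≥ 3. Therefore the treewidth is 3.

3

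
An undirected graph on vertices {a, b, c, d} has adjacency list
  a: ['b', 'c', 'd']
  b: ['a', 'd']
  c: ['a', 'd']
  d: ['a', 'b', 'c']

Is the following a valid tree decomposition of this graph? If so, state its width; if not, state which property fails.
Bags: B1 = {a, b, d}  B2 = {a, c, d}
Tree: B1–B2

Yes; width 2.

Checking the three conditions: (i) the bags cover all of {a, b, c, d}; (ii) for each edge, some bag contains both endpoints; (iii) the bags containing any fixed vertex form a subtree. All hold, so the decomposition is valid with width 3 − 1 = 2.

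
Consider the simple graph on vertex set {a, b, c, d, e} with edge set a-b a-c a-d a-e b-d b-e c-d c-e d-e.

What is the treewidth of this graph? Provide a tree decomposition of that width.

Treewidth 3.
Bags: B1 = {a, c, d, e}  B2 = {a, b, d, e}
Tree: B1–B2

Each bag holds 4 vertices, so the decomposition has width 3, which upper-bounds the treewidth. Conversely, {a, c, d, e} is a clique of size 4, and the vertices of any clique must share a bag in every tree decomposition; so some bag has ≥ 4 vertices and tw(G) ≥ 3. The upper and lower bounds meet at 3, so that is the treewidth.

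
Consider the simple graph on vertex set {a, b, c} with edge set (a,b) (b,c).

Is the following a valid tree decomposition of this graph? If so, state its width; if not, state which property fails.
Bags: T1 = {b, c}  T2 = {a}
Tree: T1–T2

No — edge (b,a) lies in no bag.

A tree decomposition must satisfy three properties: every vertex lies in some bag; for every edge, both endpoints lie together in some bag; and for every vertex, the bags containing it form a connected subtree. Here edge (b,a) lies in no bag, so the decomposition is invalid.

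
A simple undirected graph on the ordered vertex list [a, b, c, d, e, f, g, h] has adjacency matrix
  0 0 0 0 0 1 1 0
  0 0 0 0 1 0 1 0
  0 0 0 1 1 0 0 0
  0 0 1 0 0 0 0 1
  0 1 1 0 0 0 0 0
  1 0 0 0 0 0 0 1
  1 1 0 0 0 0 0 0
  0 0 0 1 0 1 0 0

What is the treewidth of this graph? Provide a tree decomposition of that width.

Each bag holds 3 vertices, so the decomposition has width 2, which upper-bounds the treewidth. Since a–f–h–d–c–e–b–g–a is a cycle in G, G is not acyclic. Forests are exactly the graphs of treewidth ≤ 1, so tw(G) ≥ 2. Hence tw(G) = 2 exactly.

Treewidth 2.
One such decomposition:
Bags: B1 = {a, f, h}  B2 = {a, d, h}  B3 = {a, c, d}  B4 = {a, c, e}  B5 = {a, b, e}  B6 = {a, b, g}
Tree: B1–B2, B2–B3, B3–B4, B4–B5, B5–B6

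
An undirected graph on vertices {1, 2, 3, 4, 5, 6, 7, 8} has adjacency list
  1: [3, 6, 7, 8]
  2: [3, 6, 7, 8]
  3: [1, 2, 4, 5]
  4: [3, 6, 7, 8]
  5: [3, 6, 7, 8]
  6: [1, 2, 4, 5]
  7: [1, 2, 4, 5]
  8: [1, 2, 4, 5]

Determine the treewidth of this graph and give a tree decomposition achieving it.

Treewidth 4.
One such decomposition:
Bags: B1 = {3, 4, 6, 7, 8}  B2 = {3, 5, 6, 7, 8}  B3 = {1, 3, 6, 7, 8}  B4 = {2, 3, 6, 7, 8}
Tree: B1–B2, B2–B3, B3–B4

Each bag holds 5 vertices, so the decomposition has width 4, which upper-bounds the treewidth. For the lower bound: the 5 vertex sets {4,7}, {5,8}, {1,6}, {3}, {2} are disjoint, each induces a connected subgraph, and every pair is joined by at least one edge of G. Contracting each set to a single vertex therefore yields K_{5} as a minor, and since treewidth is minor-monotone, tw(G) ≥ tw(K_{5}) = 4. Combining the bounds, tw(G) = 4.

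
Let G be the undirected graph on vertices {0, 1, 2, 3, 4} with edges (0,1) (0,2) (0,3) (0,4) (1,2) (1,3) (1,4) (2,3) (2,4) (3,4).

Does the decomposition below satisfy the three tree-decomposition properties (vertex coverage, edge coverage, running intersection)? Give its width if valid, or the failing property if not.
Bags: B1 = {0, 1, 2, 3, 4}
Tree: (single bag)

Yes; width 4.

Vertex coverage: the bags together contain {0, 1, 2, 3, 4}, the full vertex set. Edge coverage: each edge of G has both endpoints in at least one bag. Running intersection: for every vertex, the bags containing it form a connected subtree. All three properties hold, so this is a valid tree decomposition of width max|bag| − 1 = 4, and hence tw(G) ≤ 4.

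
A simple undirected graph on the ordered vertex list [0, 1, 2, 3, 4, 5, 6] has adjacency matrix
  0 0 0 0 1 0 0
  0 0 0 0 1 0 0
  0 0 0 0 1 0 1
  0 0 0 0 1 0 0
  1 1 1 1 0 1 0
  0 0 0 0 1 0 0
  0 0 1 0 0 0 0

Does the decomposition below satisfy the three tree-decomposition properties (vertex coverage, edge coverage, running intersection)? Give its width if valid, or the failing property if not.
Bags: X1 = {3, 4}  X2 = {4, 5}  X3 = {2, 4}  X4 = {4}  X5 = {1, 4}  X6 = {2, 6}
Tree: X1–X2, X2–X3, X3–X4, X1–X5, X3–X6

No — vertex 0 appears in no bag.

A tree decomposition must satisfy three properties: every vertex lies in some bag; for every edge, both endpoints lie together in some bag; and for every vertex, the bags containing it form a connected subtree. Here vertex 0 appears in no bag, so the decomposition is invalid.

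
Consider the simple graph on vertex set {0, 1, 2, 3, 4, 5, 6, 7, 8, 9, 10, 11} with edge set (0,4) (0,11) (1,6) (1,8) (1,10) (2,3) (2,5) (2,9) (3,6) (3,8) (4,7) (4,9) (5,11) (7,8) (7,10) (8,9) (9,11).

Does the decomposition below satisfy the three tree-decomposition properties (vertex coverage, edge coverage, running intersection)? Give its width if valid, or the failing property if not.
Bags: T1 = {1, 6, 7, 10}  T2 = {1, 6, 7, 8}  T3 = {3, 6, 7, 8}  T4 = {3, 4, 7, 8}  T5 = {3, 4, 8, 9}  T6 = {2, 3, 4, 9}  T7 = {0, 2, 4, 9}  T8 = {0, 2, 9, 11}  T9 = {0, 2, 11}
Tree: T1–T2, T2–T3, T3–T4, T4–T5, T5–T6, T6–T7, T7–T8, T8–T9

A tree decomposition must satisfy three properties: every vertex lies in some bag; for every edge, both endpoints lie together in some bag; and for every vertex, the bags containing it form a connected subtree. Here vertex 5 appears in no bag, so the decomposition is invalid.

No — vertex 5 appears in no bag.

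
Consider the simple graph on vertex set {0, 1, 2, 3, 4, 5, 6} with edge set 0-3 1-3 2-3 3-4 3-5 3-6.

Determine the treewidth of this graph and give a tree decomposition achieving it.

Every bag has size at most 2, so the width is 2 − 1 = 1 and tw(G) ≤ 1. Any graph with an edge has treewidth ≥ 1, and G has the edge 3–0. Combining the bounds, tw(G) = 1.

Treewidth 1.
One such decomposition:
Bags: B1 = {0, 3}  B2 = {1, 3}  B3 = {3, 5}  B4 = {2, 3}  B5 = {3, 4}  B6 = {3, 6}
Tree: B1–B2, B1–B3, B3–B4, B4–B5, B4–B6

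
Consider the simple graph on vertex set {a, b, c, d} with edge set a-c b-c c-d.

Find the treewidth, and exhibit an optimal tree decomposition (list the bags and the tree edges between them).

Each bag holds 2 vertices, so the decomposition has width 1, which upper-bounds the treewidth. Since G has at least one edge (e.g. b–c), it is not an edgeless graph, so tw(G) ≥ 1. Hence tw(G) = 1 exactly.

Treewidth 1.
Bags: B1 = {b, c}  B2 = {c, d}  B3 = {a, c}
Tree: B1–B2, B1–B3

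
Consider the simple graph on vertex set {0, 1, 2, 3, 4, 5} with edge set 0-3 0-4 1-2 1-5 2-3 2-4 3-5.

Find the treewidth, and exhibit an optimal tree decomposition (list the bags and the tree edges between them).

Treewidth 2.
One such decomposition:
Bags: B1 = {1, 2, 5}  B2 = {2, 3, 5}  B3 = {2, 3, 4}  B4 = {0, 3, 4}
Tree: B1–B2, B2–B3, B3–B4

Each bag holds 3 vertices, so the decomposition has width 2, which upper-bounds the treewidth. For the lower bound, G contains the cycle 1–5–3–2–1, so G is not a forest; only forests have treewidth ≤ 1, hence tw(G) ≥ 2. The upper and lower bounds meet at 2, so that is the treewidth.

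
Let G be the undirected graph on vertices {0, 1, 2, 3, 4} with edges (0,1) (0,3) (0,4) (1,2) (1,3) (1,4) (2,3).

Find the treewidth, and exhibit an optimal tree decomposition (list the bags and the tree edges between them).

Treewidth 2.
Bags: B1 = {0, 1, 3}  B2 = {0, 1, 4}  B3 = {1, 2, 3}
Tree: B1–B2, B1–B3

Every bag has size at most 3, so the width is 3 − 1 = 2 and tw(G) ≤ 2. On the other hand G contains the 3-clique {0, 1, 3}. A clique must lie in a single bag of any decomposition, so no decomposition can have width below 2. Combining the bounds, tw(G) = 2.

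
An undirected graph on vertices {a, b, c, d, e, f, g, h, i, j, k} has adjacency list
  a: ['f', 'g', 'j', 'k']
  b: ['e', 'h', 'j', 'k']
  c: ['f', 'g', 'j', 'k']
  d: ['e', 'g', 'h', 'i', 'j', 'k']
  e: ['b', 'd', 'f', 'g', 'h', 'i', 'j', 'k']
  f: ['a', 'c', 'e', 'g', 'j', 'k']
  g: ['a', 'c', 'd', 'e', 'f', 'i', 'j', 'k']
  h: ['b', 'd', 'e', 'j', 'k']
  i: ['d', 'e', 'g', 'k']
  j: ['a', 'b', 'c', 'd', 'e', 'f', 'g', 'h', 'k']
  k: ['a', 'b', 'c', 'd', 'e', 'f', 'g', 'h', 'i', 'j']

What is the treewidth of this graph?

A width-4 tree decomposition is:
Bags: B1 = {d, e, g, i, k}  B2 = {d, e, g, j, k}  B3 = {e, f, g, j, k}  B4 = {d, e, h, j, k}  B5 = {a, f, g, j, k}  B6 = {c, f, g, j, k}  B7 = {b, e, h, j, k}
Tree: B1–B2, B2–B3, B2–B4, B3–B5, B3–B6, B4–B7
The largest bag has 5 vertices, giving width 4; this decomposition certifies tw(G) ≤ 4. For the lower bound, the 5 vertices {d, e, g, j, k} are pairwise adjacent, and any tree decomposition puts a clique entirely inside one bag — forcing width ≥ 4. The upper and lower bounds meet at 4, so that is the treewidth.

4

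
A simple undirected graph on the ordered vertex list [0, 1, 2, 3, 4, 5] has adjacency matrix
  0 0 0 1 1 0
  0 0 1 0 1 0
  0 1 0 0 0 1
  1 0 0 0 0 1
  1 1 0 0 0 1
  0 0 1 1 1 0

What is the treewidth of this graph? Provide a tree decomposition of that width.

Treewidth 2.
Bags: B1 = {1, 2, 4}  B2 = {2, 4, 5}  B3 = {0, 4, 5}  B4 = {0, 3, 5}
Tree: B1–B2, B2–B3, B3–B4

Each bag holds 3 vertices, so the decomposition has width 2, which upper-bounds the treewidth. The edges 1–2–5–4–1 form a cycle, so G is not a tree and its treewidth is at least 2. Hence tw(G) = 2 exactly.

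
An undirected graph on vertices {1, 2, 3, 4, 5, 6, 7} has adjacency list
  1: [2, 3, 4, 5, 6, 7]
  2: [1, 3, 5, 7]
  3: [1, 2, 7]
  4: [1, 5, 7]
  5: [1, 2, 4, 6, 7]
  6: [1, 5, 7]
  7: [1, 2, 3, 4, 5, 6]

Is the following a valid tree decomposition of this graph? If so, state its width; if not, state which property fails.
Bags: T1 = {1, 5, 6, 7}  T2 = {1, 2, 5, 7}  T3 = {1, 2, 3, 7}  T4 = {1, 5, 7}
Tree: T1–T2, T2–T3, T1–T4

A tree decomposition must satisfy three properties: every vertex lies in some bag; for every edge, both endpoints lie together in some bag; and for every vertex, the bags containing it form a connected subtree. Here vertex 4 appears in no bag, so the decomposition is invalid.

No — vertex 4 appears in no bag.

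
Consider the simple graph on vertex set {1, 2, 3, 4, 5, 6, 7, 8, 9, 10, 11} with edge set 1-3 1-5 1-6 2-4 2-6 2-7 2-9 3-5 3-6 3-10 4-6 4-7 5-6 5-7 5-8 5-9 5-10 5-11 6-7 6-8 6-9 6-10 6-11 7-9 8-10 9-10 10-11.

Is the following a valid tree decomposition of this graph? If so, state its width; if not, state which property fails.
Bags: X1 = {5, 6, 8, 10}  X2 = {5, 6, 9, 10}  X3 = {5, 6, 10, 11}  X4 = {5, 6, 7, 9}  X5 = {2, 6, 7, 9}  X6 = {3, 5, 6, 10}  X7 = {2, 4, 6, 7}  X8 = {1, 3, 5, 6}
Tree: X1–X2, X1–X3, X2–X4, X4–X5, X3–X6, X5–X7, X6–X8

Yes; width 3.

Vertex coverage: the bags together contain {1, 2, 3, 4, 5, 6, 7, 8, 9, 10, 11}, the full vertex set. Edge coverage: each edge of G has both endpoints in at least one bag. Running intersection: for every vertex, the bags containing it form a connected subtree. All three properties hold, so this is a valid tree decomposition of width max|bag| − 1 = 3, and hence tw(G) ≤ 3.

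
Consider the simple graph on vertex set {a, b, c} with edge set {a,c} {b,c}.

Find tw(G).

1

A width-1 tree decomposition is:
Bags: B1 = {a, c}  B2 = {b, c}
Tree: B1–B2
Every bag has size at most 2, so the width is 2 − 1 = 1 and tw(G) ≤ 1. G has an edge, so its treewidth is at least 1. Combining the bounds, tw(G) = 1.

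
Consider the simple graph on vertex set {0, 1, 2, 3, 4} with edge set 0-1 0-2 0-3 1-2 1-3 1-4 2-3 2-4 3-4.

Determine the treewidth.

3

A width-3 tree decomposition is:
Bags: B1 = {1, 2, 3, 4}  B2 = {0, 1, 2, 3}
Tree: B1–B2
Each bag holds 4 vertices, so the decomposition has width 3, which upper-bounds the treewidth. On the other hand G contains the 4-clique {0, 1, 2, 3}. A clique must lie in a single bag of any decomposition, so no decomposition can have width below 3. Combining the bounds, tw(G) = 3.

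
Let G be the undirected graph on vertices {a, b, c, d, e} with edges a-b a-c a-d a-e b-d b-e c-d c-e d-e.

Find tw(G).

A width-3 tree decomposition is:
Bags: B1 = {a, c, d, e}  B2 = {a, b, d, e}
Tree: B1–B2
The largest bag has 4 vertices, giving width 3; this decomposition certifies tw(G) ≤ 3. Conversely, {a, c, d, e} is a clique of size 4, and the vertices of any clique must share a bag in every tree decomposition; so some bag has ≥ 4 vertices and tw(G) ≥ 3. Hence tw(G) = 3 exactly.

3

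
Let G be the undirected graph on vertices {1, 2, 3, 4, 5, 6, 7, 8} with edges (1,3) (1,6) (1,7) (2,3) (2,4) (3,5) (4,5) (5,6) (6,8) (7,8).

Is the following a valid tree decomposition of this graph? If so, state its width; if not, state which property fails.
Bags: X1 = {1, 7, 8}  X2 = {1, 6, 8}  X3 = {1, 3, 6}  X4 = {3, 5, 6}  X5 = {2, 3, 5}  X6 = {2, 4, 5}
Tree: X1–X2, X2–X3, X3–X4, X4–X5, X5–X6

Yes; width 2.

Vertex coverage: the bags together contain {1, 2, 3, 4, 5, 6, 7, 8}, the full vertex set. Edge coverage: each edge of G has both endpoints in at least one bag. Running intersection: for every vertex, the bags containing it form a connected subtree. All three properties hold, so this is a valid tree decomposition of width max|bag| − 1 = 2, and hence tw(G) ≤ 2.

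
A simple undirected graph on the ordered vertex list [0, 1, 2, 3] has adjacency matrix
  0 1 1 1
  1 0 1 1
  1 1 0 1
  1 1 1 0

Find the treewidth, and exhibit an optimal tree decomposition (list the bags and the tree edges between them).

A single bag containing all 4 vertices is trivially a valid decomposition of width 3. On the other hand G contains the 4-clique {0, 1, 2, 3}. A clique must lie in a single bag of any decomposition, so no decomposition can have width below 3. Hence tw(G) = 3 exactly.

Treewidth 3.
Bags: B1 = {0, 1, 2, 3}
Tree: (single bag)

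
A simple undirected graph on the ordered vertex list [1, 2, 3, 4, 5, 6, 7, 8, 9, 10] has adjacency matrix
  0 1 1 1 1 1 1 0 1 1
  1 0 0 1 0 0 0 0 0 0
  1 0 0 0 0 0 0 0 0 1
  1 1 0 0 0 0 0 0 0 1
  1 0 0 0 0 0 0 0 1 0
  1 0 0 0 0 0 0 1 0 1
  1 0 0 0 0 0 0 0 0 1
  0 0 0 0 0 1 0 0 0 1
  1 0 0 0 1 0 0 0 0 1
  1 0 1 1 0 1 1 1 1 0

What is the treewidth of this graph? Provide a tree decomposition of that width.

Treewidth 2.
One optimal decomposition is:
Bags: B1 = {1, 9, 10}  B2 = {1, 3, 10}  B3 = {1, 6, 10}  B4 = {1, 5, 9}  B5 = {1, 7, 10}  B6 = {1, 4, 10}  B7 = {1, 2, 4}  B8 = {6, 8, 10}
Tree: B1–B2, B1–B3, B1–B4, B1–B5, B2–B6, B6–B7, B3–B8

Every bag has size at most 3, so the width is 3 − 1 = 2 and tw(G) ≤ 2. For the lower bound, the 3 vertices {6, 8, 10} are pairwise adjacent, and any tree decomposition puts a clique entirely inside one bag — forcing width ≥ 2. The upper and lower bounds meet at 2, so that is the treewidth.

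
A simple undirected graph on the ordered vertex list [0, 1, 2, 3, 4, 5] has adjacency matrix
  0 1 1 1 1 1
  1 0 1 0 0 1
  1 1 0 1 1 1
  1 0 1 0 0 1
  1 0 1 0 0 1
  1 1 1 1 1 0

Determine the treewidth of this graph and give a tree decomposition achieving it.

Treewidth 3.
Bags: B1 = {0, 2, 3, 5}  B2 = {0, 2, 4, 5}  B3 = {0, 1, 2, 5}
Tree: B1–B2, B1–B3

Every bag has size at most 4, so the width is 4 − 1 = 3 and tw(G) ≤ 3. On the other hand G contains the 4-clique {0, 1, 2, 5}. A clique must lie in a single bag of any decomposition, so no decomposition can have width below 3. Therefore the treewidth is 3.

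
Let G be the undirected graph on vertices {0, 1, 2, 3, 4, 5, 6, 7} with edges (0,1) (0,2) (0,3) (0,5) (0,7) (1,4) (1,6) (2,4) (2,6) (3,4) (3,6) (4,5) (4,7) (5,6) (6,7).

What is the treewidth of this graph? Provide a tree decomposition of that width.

The largest bag has 4 vertices, giving width 3; this decomposition certifies tw(G) ≤ 3. For the lower bound: the 4 vertex sets {2,4}, {5,6}, {0}, {1} are disjoint, each induces a connected subgraph, and every pair is joined by at least one edge of G. Contracting each set to a single vertex therefore yields K_{4} as a minor, and since treewidth is minor-monotone, tw(G) ≥ tw(K_{4}) = 3. Combining the bounds, tw(G) = 3.

Treewidth 3.
One such decomposition:
Bags: B1 = {0, 2, 4, 6}  B2 = {0, 4, 5, 6}  B3 = {0, 1, 4, 6}  B4 = {0, 3, 4, 6}  B5 = {0, 4, 6, 7}
Tree: B1–B2, B2–B3, B3–B4, B4–B5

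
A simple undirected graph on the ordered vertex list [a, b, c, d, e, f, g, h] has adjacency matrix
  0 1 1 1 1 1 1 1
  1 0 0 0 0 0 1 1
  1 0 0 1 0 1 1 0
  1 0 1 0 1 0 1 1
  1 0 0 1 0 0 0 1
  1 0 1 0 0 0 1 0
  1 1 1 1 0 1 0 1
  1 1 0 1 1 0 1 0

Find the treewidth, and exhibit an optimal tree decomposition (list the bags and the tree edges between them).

Treewidth 3.
Bags: B1 = {a, c, f, g}  B2 = {a, c, d, g}  B3 = {a, d, g, h}  B4 = {a, d, e, h}  B5 = {a, b, g, h}
Tree: B1–B2, B2–B3, B3–B4, B3–B5

The largest bag has 4 vertices, giving width 3; this decomposition certifies tw(G) ≤ 3. Conversely, {a, d, g, h} is a clique of size 4, and the vertices of any clique must share a bag in every tree decomposition; so some bag has ≥ 4 vertices and tw(G) ≥ 3. The upper and lower bounds meet at 3, so that is the treewidth.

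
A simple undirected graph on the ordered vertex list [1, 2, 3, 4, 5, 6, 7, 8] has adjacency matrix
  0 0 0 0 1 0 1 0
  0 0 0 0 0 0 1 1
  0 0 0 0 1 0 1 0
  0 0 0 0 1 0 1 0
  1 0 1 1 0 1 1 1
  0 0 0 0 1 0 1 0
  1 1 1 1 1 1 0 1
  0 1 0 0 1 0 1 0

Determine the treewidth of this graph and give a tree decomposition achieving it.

Treewidth 2.
Bags: B1 = {5, 6, 7}  B2 = {5, 7, 8}  B3 = {1, 5, 7}  B4 = {3, 5, 7}  B5 = {2, 7, 8}  B6 = {4, 5, 7}
Tree: B1–B2, B2–B3, B2–B4, B2–B5, B1–B6

Each bag holds 3 vertices, so the decomposition has width 2, which upper-bounds the treewidth. For the lower bound, the 3 vertices {2, 7, 8} are pairwise adjacent, and any tree decomposition puts a clique entirely inside one bag — forcing width ≥ 2. Therefore the treewidth is 2.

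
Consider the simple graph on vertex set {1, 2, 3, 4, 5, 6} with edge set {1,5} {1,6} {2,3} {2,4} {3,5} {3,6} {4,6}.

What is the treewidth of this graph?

2

A width-2 tree decomposition is:
Bags: B1 = {1, 3, 5}  B2 = {1, 3, 6}  B3 = {2, 3, 6}  B4 = {2, 4, 6}
Tree: B1–B2, B2–B3, B3–B4
Every bag has size at most 3, so the width is 3 − 1 = 2 and tw(G) ≤ 2. Since 5–1–6–3–5 is a cycle in G, G is not acyclic. Forests are exactly the graphs of treewidth ≤ 1, so tw(G) ≥ 2. Therefore the treewidth is 2.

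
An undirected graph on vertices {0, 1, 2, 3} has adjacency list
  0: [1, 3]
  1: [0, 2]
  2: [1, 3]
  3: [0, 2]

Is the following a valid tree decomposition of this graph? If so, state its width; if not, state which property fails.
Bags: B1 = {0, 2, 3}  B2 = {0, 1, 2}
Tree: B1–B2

Vertex coverage: the bags together contain {0, 1, 2, 3}, the full vertex set. Edge coverage: each edge of G has both endpoints in at least one bag. Running intersection: for every vertex, the bags containing it form a connected subtree. All three properties hold, so this is a valid tree decomposition of width max|bag| − 1 = 2, and hence tw(G) ≤ 2.

Yes; width 2.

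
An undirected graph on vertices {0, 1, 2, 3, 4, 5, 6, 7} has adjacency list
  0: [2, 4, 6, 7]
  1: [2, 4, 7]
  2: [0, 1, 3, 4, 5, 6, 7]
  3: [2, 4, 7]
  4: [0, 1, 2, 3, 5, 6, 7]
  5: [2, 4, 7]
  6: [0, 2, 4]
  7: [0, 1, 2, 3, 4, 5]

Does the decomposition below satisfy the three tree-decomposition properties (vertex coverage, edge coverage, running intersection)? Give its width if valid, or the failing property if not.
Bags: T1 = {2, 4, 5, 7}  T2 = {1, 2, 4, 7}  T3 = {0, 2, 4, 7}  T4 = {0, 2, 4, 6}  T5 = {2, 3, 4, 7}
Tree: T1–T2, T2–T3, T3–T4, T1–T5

Yes; width 3.

Checking the three conditions: (i) the bags cover all of {0, 1, 2, 3, 4, 5, 6, 7}; (ii) for each edge, some bag contains both endpoints; (iii) the bags containing any fixed vertex form a subtree. All hold, so the decomposition is valid with width 4 − 1 = 3.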